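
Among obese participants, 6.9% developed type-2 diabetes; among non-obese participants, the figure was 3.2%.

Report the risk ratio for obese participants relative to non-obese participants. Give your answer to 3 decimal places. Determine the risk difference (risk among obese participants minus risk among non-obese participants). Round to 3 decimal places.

RR = 2.156; RD = 0.037

RR = 0.06900 / 0.03200 = 2.156
risk difference = 0.06900 − 0.03200 = 0.037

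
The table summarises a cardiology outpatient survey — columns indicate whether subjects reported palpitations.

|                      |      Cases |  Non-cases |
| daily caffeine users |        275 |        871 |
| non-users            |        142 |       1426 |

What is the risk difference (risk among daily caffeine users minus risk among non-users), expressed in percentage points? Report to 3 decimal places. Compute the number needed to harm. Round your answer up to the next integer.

RD = 14.940; NNH = 7

risk, daily caffeine users = 275/1146 = 0.2400
risk, non-users = 142/1568 = 0.0906
risk difference = 0.2400 − 0.0906 = 0.1494 → 14.940 percentage points
absolute risk difference = 0.149404
1 / 0.149404 = 6.693 → round up → 7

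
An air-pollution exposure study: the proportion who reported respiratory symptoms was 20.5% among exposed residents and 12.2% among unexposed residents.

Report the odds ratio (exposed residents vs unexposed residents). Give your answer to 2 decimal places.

OR: 1.86

odds, exposed residents = 0.2050/0.7950 = 0.2579
odds, unexposed residents = 0.1220/0.8780 = 0.1390
OR = 0.2579 / 0.1390 = 1.86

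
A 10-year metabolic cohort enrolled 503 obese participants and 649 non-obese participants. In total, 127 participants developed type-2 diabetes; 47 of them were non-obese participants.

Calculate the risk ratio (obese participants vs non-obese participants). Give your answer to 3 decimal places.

obese participants with the outcome: 127 − 47 = 80
obese participants without the outcome: 503 − 80 = 423
non-obese participants without the outcome: 649 − 47 = 602
risk, obese participants = 80/503 = 0.1590
risk, non-obese participants = 47/649 = 0.0724
RR = 0.1590 / 0.0724 = 2.196

2.196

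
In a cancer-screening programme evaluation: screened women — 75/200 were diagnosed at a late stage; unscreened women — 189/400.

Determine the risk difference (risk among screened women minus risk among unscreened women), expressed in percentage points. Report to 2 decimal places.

RD ≈ -9.75

risk, screened women = 75/200 = 0.3750
risk, unscreened women = 189/400 = 0.4725
risk difference = 0.3750 − 0.4725 = -0.0975 → -9.75 percentage points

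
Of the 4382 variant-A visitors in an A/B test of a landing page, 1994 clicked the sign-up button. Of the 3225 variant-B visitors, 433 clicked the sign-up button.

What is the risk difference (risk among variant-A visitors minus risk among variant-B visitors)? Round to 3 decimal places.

RD ≈ 0.321

risk, variant-A visitors = 1994/4382 = 0.4550
risk, variant-B visitors = 433/3225 = 0.1343
risk difference = 0.4550 − 0.1343 = 0.321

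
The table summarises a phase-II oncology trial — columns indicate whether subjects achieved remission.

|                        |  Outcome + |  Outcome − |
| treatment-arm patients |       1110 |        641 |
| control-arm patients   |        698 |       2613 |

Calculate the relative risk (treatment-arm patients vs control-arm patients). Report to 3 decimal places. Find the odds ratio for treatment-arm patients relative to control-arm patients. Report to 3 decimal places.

risk, treatment-arm patients = 1110/1751 = 0.6339
risk, control-arm patients = 698/3311 = 0.2108
RR = 0.6339 / 0.2108 = 3.007
odds, treatment-arm patients = 1110/641 = 1.7317
odds, control-arm patients = 698/2613 = 0.2671
OR = 1.7317 / 0.2671 = 6.483

RR = 3.007; OR = 6.483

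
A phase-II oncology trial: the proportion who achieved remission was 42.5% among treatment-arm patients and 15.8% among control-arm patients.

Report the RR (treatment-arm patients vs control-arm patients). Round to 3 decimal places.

RR = 0.4250 / 0.1580 = 2.690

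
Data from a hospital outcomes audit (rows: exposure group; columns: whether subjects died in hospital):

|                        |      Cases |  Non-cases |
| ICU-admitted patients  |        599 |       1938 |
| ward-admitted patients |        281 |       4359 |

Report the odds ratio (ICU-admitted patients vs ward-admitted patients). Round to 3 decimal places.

OR = (599 × 4359) / (1938 × 281) = 2611041/544578 ≈ 4.795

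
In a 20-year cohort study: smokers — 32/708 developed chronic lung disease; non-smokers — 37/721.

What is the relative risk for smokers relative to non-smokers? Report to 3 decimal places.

risk, smokers = 32/708 = 0.04520
risk, non-smokers = 37/721 = 0.05132
RR = 0.04520 / 0.05132 = 0.881

0.881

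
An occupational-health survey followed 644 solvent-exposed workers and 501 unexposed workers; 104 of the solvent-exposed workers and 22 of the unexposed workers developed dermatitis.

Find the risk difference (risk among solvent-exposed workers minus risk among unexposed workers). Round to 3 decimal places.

risk, solvent-exposed workers = 104/644 = 0.16149
risk, unexposed workers = 22/501 = 0.04391
risk difference = 0.16149 − 0.04391 = 0.118

0.118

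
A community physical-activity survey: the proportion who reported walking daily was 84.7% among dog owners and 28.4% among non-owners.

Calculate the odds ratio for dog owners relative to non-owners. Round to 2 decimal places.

13.96

odds, dog owners = 0.8470/0.1530 = 5.5359
odds, non-owners = 0.2840/0.7160 = 0.3966
OR = 5.5359 / 0.3966 = 13.96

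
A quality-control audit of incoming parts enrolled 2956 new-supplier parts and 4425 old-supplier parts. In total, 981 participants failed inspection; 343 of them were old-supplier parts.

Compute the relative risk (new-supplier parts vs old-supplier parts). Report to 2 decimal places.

new-supplier parts with the outcome: 981 − 343 = 638
new-supplier parts without the outcome: 2956 − 638 = 2318
old-supplier parts without the outcome: 4425 − 343 = 4082
risk, new-supplier parts = 638/2956 = 0.2158
risk, old-supplier parts = 343/4425 = 0.0775
RR = 0.2158 / 0.0775 = 2.78

RR: 2.78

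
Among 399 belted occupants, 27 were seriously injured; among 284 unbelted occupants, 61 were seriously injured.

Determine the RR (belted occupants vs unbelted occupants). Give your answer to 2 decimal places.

0.32

risk, belted occupants = 27/399 = 0.0677
risk, unbelted occupants = 61/284 = 0.2148
RR = 0.0677 / 0.2148 = 0.32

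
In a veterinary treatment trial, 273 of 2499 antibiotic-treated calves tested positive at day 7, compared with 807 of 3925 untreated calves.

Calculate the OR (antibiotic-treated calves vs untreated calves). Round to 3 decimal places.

OR = (273 × 3118) / (2226 × 807) = 851214/1796382 ≈ 0.474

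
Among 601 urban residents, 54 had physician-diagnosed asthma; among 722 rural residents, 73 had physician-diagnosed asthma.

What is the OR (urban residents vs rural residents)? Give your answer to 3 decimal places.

OR = (54 × 649) / (547 × 73) = 35046/39931 ≈ 0.878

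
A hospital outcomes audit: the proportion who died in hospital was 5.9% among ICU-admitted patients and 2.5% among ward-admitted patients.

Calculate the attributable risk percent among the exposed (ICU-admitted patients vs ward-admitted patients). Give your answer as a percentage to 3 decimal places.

AR% = (0.05900 − 0.02500) / 0.05900 = 0.5763 → 57.627%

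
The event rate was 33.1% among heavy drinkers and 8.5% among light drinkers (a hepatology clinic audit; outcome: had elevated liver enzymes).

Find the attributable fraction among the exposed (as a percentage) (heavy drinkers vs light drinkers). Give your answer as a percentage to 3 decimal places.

AR% = (0.3310 − 0.0850) / 0.3310 = 0.7432 → 74.320%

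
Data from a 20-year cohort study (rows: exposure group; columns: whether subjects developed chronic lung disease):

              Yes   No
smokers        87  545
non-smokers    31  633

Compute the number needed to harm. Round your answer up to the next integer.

11

risk, smokers = 87/632 = 0.137658
risk, non-smokers = 31/664 = 0.046687
absolute risk difference = 0.090971
1 / 0.090971 = 10.993 → round up → 11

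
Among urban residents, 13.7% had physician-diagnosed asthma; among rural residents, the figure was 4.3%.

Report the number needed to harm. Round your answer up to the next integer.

NNH = 11

absolute risk difference = 0.094000
1 / 0.094000 = 10.638 → round up → 11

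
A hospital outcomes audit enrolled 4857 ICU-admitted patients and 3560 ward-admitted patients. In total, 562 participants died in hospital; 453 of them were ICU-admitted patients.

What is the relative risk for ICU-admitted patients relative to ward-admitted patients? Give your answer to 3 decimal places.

ICU-admitted patients without the outcome: 4857 − 453 = 4404
ward-admitted patients with the outcome: 562 − 453 = 109
ward-admitted patients without the outcome: 3560 − 109 = 3451
risk, ICU-admitted patients = 453/4857 = 0.09327
risk, ward-admitted patients = 109/3560 = 0.03062
RR = 0.09327 / 0.03062 = 3.046

3.046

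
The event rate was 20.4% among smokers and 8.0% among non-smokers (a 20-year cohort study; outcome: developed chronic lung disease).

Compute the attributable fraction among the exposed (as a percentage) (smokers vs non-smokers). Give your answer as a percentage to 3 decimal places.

AR% = (0.2040 − 0.0800) / 0.2040 = 0.6078 → 60.784%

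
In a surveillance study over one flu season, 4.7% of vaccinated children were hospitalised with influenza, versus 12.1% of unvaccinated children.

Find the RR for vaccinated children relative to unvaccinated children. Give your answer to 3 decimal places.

RR = 0.04700 / 0.12100 = 0.388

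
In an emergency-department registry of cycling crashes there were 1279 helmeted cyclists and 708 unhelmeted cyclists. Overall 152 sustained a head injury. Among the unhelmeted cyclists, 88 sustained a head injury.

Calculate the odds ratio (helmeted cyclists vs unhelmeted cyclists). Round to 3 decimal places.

helmeted cyclists with the outcome: 152 − 88 = 64
helmeted cyclists without the outcome: 1279 − 64 = 1215
unhelmeted cyclists without the outcome: 708 − 88 = 620
odds, helmeted cyclists = 64/1215 = 0.0527
odds, unhelmeted cyclists = 88/620 = 0.1419
OR = 0.0527 / 0.1419 = 0.371

OR: 0.371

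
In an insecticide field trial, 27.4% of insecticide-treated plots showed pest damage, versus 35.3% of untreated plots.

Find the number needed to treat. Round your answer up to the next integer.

NNT ≈ 13

absolute risk difference = 0.079000
1 / 0.079000 = 12.658 → round up → 13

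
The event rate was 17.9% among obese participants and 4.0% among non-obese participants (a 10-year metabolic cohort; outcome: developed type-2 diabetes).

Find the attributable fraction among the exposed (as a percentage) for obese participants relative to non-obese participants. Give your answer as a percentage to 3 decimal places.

AR% = (0.17900 − 0.04000) / 0.17900 = 0.7765 → 77.654%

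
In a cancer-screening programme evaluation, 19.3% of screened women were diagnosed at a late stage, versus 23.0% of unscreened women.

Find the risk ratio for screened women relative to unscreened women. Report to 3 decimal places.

RR = 0.1930 / 0.2300 = 0.839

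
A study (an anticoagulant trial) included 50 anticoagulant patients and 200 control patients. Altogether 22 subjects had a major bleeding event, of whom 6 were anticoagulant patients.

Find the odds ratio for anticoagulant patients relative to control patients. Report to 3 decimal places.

OR = 1.568

anticoagulant patients without the outcome: 50 − 6 = 44
control patients with the outcome: 22 − 6 = 16
control patients without the outcome: 200 − 16 = 184
OR = (6 × 184) / (44 × 16) = 1104/704 ≈ 1.568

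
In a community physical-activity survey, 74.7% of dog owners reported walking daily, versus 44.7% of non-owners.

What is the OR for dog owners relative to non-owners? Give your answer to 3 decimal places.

odds, dog owners = 0.7470/0.2530 = 2.9526
odds, non-owners = 0.4470/0.5530 = 0.8083
OR = 2.9526 / 0.8083 = 3.653

3.653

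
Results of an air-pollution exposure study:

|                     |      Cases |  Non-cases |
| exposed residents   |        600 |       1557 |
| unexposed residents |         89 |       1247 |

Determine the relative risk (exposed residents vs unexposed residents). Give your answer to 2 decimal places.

risk, exposed residents = 600/2157 = 0.2782
risk, unexposed residents = 89/1336 = 0.0666
RR = 0.2782 / 0.0666 = 4.18

4.18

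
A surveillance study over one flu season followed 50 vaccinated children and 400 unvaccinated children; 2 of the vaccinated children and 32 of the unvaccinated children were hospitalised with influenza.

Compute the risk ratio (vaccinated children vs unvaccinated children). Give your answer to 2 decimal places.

risk, vaccinated children = 2/50 = 0.04000
risk, unvaccinated children = 32/400 = 0.08000
RR = 0.04000 / 0.08000 = 0.50

0.50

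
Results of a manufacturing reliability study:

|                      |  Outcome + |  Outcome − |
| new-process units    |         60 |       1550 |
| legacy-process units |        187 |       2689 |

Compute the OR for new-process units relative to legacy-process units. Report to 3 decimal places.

OR ≈ 0.557

odds, new-process units = 60/1550 = 0.03871
odds, legacy-process units = 187/2689 = 0.06954
OR = 0.03871 / 0.06954 = 0.557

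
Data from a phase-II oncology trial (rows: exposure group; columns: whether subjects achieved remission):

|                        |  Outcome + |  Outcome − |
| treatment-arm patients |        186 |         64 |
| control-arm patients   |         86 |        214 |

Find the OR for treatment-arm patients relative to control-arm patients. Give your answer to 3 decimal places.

OR = (186 × 214) / (64 × 86) = 39804/5504 ≈ 7.232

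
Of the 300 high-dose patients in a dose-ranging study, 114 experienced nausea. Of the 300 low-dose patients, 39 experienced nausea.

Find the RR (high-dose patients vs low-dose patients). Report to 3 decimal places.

risk, high-dose patients = 114/300 = 0.3800
risk, low-dose patients = 39/300 = 0.1300
RR = 0.3800 / 0.1300 = 2.923

RR = 2.923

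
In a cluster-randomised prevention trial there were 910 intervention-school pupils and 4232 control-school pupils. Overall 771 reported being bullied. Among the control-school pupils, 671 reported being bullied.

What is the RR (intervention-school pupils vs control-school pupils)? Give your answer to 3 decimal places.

intervention-school pupils with the outcome: 771 − 671 = 100
intervention-school pupils without the outcome: 910 − 100 = 810
control-school pupils without the outcome: 4232 − 671 = 3561
risk, intervention-school pupils = 100/910 = 0.1099
risk, control-school pupils = 671/4232 = 0.1586
RR = 0.1099 / 0.1586 = 0.693

0.693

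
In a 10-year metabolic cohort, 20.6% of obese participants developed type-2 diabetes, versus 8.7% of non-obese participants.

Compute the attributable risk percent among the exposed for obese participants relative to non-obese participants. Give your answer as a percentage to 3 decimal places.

AR% = (0.2060 − 0.0870) / 0.2060 = 0.5777 → 57.767%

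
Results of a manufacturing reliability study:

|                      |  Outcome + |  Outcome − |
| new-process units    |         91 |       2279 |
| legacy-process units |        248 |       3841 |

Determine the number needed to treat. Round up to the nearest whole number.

NNT ≈ 45

risk, new-process units = 91/2370 = 0.038397
risk, legacy-process units = 248/4089 = 0.060651
absolute risk difference = 0.022254
1 / 0.022254 = 44.936 → round up → 45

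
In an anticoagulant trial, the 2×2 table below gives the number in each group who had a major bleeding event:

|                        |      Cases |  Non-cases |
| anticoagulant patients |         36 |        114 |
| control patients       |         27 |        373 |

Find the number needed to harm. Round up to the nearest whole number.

NNH = 6

risk, anticoagulant patients = 36/150 = 0.240000
risk, control patients = 27/400 = 0.067500
absolute risk difference = 0.172500
1 / 0.172500 = 5.797 → round up → 6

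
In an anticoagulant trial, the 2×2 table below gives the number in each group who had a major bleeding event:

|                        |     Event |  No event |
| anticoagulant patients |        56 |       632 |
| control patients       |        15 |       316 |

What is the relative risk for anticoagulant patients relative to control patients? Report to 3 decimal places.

1.796

risk, anticoagulant patients = 56/688 = 0.08140
risk, control patients = 15/331 = 0.04532
RR = 0.08140 / 0.04532 = 1.796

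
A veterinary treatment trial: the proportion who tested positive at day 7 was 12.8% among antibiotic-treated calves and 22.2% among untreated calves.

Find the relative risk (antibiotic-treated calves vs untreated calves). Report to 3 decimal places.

RR = 0.1280 / 0.2220 = 0.577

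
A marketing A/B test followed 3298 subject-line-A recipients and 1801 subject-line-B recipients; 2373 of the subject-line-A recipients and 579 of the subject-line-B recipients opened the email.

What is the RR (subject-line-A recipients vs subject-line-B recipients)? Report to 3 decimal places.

risk, subject-line-A recipients = 2373/3298 = 0.7195
risk, subject-line-B recipients = 579/1801 = 0.3215
RR = 0.7195 / 0.3215 = 2.238

RR = 2.238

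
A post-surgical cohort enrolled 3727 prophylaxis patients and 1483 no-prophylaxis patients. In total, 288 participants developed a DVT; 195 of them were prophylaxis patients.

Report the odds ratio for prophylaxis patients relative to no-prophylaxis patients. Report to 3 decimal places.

OR: 0.825

prophylaxis patients without the outcome: 3727 − 195 = 3532
no-prophylaxis patients with the outcome: 288 − 195 = 93
no-prophylaxis patients without the outcome: 1483 − 93 = 1390
odds, prophylaxis patients = 195/3532 = 0.0552
odds, no-prophylaxis patients = 93/1390 = 0.0669
OR = 0.0552 / 0.0669 = 0.825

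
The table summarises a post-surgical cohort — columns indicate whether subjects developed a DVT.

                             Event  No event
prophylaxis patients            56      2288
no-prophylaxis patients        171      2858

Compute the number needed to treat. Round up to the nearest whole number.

31

risk, prophylaxis patients = 56/2344 = 0.023891
risk, no-prophylaxis patients = 171/3029 = 0.056454
absolute risk difference = 0.032563
1 / 0.032563 = 30.710 → round up → 31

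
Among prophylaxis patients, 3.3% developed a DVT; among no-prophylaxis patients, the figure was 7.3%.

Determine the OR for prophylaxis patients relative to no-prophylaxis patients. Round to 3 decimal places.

odds, prophylaxis patients = 0.03300/0.96700 = 0.03413
odds, no-prophylaxis patients = 0.07300/0.92700 = 0.07875
OR = 0.03413 / 0.07875 = 0.433

0.433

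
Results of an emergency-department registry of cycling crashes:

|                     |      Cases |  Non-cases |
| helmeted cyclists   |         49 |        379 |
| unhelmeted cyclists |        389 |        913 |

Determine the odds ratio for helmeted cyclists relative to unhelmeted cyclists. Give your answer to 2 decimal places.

OR = (49 × 913) / (379 × 389) = 44737/147431 ≈ 0.30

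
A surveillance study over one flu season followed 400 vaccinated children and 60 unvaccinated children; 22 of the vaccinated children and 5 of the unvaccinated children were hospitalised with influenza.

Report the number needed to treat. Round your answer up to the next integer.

risk, vaccinated children = 22/400 = 0.055000
risk, unvaccinated children = 5/60 = 0.083333
absolute risk difference = 0.028333
1 / 0.028333 = 35.295 → round up → 36

NNT = 36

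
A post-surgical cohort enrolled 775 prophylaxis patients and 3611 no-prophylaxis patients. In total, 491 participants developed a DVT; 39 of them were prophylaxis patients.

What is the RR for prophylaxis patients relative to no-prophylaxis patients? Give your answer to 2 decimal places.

0.40

prophylaxis patients without the outcome: 775 − 39 = 736
no-prophylaxis patients with the outcome: 491 − 39 = 452
no-prophylaxis patients without the outcome: 3611 − 452 = 3159
risk, prophylaxis patients = 39/775 = 0.0503
risk, no-prophylaxis patients = 452/3611 = 0.1252
RR = 0.0503 / 0.1252 = 0.40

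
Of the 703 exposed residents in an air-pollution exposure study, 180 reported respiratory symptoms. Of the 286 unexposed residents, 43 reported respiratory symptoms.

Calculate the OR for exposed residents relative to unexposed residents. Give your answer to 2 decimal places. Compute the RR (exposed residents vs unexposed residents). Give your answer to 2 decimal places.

OR = 1.94; RR = 1.70

odds, exposed residents = 180/523 = 0.3442
odds, unexposed residents = 43/243 = 0.1770
OR = 0.3442 / 0.1770 = 1.94
risk, exposed residents = 180/703 = 0.2560
risk, unexposed residents = 43/286 = 0.1503
RR = 0.2560 / 0.1503 = 1.70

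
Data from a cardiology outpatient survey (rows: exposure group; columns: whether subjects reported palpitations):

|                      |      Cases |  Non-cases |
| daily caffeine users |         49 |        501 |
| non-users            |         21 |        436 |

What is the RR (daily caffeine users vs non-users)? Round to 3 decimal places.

risk, daily caffeine users = 49/550 = 0.08909
risk, non-users = 21/457 = 0.04595
RR = 0.08909 / 0.04595 = 1.939

1.939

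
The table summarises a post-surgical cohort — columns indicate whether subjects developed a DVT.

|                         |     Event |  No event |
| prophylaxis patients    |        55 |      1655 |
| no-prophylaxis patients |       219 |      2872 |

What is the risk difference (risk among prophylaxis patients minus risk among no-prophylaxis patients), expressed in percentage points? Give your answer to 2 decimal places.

risk, prophylaxis patients = 55/1710 = 0.03216
risk, no-prophylaxis patients = 219/3091 = 0.07085
risk difference = 0.03216 − 0.07085 = -0.03869 → -3.87 percentage points

RD: -3.87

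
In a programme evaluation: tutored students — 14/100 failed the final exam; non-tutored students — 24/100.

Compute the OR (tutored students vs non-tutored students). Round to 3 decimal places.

odds, tutored students = 14/86 = 0.1628
odds, non-tutored students = 24/76 = 0.3158
OR = 0.1628 / 0.3158 = 0.516

OR: 0.516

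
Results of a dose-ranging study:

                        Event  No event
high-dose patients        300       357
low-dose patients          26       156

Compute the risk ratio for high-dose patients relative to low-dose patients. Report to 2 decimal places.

RR = 3.20

risk, high-dose patients = 300/657 = 0.4566
risk, low-dose patients = 26/182 = 0.1429
RR = 0.4566 / 0.1429 = 3.20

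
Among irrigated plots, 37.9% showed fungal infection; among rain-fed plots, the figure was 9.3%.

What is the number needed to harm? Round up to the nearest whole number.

4

absolute risk difference = 0.286000
1 / 0.286000 = 3.497 → round up → 4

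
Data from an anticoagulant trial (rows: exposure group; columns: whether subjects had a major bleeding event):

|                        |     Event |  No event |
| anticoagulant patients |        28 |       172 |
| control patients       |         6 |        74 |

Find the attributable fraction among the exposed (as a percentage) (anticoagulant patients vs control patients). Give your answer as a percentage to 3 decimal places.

risk, anticoagulant patients = 28/200 = 0.1400
risk, control patients = 6/80 = 0.0750
AR% = (0.1400 − 0.0750) / 0.1400 = 0.4643 → 46.429%

46.429%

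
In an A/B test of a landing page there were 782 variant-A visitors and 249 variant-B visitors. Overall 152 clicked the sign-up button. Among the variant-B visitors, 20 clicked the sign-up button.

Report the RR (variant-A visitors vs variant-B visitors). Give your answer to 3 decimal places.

variant-A visitors with the outcome: 152 − 20 = 132
variant-A visitors without the outcome: 782 − 132 = 650
variant-B visitors without the outcome: 249 − 20 = 229
risk, variant-A visitors = 132/782 = 0.1688
risk, variant-B visitors = 20/249 = 0.0803
RR = 0.1688 / 0.0803 = 2.102

RR ≈ 2.102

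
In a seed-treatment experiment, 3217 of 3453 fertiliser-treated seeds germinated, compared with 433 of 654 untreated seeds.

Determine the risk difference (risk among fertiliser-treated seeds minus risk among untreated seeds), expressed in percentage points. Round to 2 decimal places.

risk, fertiliser-treated seeds = 3217/3453 = 0.9317
risk, untreated seeds = 433/654 = 0.6621
risk difference = 0.9317 − 0.6621 = 0.2696 → 26.96 percentage points

RD ≈ 26.96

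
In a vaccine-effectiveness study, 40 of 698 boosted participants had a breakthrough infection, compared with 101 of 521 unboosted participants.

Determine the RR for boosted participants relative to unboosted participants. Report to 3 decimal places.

risk, boosted participants = 40/698 = 0.0573
risk, unboosted participants = 101/521 = 0.1939
RR = 0.0573 / 0.1939 = 0.296

RR = 0.296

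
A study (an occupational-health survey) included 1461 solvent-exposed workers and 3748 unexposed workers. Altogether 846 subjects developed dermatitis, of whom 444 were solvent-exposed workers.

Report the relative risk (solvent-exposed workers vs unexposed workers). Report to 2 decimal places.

RR = 2.83

solvent-exposed workers without the outcome: 1461 − 444 = 1017
unexposed workers with the outcome: 846 − 444 = 402
unexposed workers without the outcome: 3748 − 402 = 3346
risk, solvent-exposed workers = 444/1461 = 0.3039
risk, unexposed workers = 402/3748 = 0.1073
RR = 0.3039 / 0.1073 = 2.83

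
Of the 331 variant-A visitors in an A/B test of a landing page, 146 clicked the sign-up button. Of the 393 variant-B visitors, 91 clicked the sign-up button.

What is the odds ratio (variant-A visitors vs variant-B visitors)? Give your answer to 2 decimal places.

OR = 2.62

odds, variant-A visitors = 146/185 = 0.7892
odds, variant-B visitors = 91/302 = 0.3013
OR = 0.7892 / 0.3013 = 2.62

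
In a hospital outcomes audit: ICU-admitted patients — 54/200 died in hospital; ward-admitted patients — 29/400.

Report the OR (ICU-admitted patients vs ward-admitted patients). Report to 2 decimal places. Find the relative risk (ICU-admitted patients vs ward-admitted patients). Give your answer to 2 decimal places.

OR = 4.73; RR = 3.72

OR = (54 × 371) / (146 × 29) = 20034/4234 ≈ 4.73
risk, ICU-admitted patients = 54/200 = 0.2700
risk, ward-admitted patients = 29/400 = 0.0725
RR = 0.2700 / 0.0725 = 3.72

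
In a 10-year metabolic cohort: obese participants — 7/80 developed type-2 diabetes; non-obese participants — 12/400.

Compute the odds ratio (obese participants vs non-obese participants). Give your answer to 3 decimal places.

OR ≈ 3.100

odds, obese participants = 7/73 = 0.09589
odds, non-obese participants = 12/388 = 0.03093
OR = 0.09589 / 0.03093 = 3.100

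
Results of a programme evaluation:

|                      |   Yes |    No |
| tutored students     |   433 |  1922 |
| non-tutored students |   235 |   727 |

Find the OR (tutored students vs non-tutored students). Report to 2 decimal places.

odds, tutored students = 433/1922 = 0.2253
odds, non-tutored students = 235/727 = 0.3232
OR = 0.2253 / 0.3232 = 0.70

0.70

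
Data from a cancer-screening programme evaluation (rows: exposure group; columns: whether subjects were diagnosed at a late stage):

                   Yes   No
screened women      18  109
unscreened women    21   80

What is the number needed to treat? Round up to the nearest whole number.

risk, screened women = 18/127 = 0.141732
risk, unscreened women = 21/101 = 0.207921
absolute risk difference = 0.066189
1 / 0.066189 = 15.108 → round up → 16

NNT ≈ 16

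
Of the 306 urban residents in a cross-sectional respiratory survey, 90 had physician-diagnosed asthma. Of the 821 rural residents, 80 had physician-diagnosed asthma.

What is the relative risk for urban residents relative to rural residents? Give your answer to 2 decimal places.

3.02

risk, urban residents = 90/306 = 0.2941
risk, rural residents = 80/821 = 0.0974
RR = 0.2941 / 0.0974 = 3.02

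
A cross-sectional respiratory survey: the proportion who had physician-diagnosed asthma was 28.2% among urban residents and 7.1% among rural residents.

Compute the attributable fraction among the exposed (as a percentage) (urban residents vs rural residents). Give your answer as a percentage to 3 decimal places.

AR% = (0.2820 − 0.0710) / 0.2820 = 0.7482 → 74.823%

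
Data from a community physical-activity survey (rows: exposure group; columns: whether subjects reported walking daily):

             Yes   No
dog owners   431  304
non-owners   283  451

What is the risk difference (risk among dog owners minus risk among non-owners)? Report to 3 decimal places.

0.201

risk, dog owners = 431/735 = 0.5864
risk, non-owners = 283/734 = 0.3856
risk difference = 0.5864 − 0.3856 = 0.201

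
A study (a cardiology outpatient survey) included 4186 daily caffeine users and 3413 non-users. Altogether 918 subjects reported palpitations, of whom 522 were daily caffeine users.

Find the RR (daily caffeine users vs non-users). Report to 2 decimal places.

RR: 1.07

daily caffeine users without the outcome: 4186 − 522 = 3664
non-users with the outcome: 918 − 522 = 396
non-users without the outcome: 3413 − 396 = 3017
risk, daily caffeine users = 522/4186 = 0.1247
risk, non-users = 396/3413 = 0.1160
RR = 0.1247 / 0.1160 = 1.07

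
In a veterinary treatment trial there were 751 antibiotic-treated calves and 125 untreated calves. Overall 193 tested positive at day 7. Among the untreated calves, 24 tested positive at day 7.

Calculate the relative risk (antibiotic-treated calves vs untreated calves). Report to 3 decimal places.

RR = 1.172

antibiotic-treated calves with the outcome: 193 − 24 = 169
antibiotic-treated calves without the outcome: 751 − 169 = 582
untreated calves without the outcome: 125 − 24 = 101
risk, antibiotic-treated calves = 169/751 = 0.2250
risk, untreated calves = 24/125 = 0.1920
RR = 0.2250 / 0.1920 = 1.172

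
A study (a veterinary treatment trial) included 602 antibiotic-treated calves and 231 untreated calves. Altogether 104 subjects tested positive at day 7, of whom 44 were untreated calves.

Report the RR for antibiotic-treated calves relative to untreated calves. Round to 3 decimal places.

RR ≈ 0.523

antibiotic-treated calves with the outcome: 104 − 44 = 60
antibiotic-treated calves without the outcome: 602 − 60 = 542
untreated calves without the outcome: 231 − 44 = 187
risk, antibiotic-treated calves = 60/602 = 0.0997
risk, untreated calves = 44/231 = 0.1905
RR = 0.0997 / 0.1905 = 0.523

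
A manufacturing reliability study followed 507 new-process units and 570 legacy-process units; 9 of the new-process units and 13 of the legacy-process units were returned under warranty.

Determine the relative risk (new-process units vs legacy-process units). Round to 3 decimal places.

0.778

risk, new-process units = 9/507 = 0.01775
risk, legacy-process units = 13/570 = 0.02281
RR = 0.01775 / 0.02281 = 0.778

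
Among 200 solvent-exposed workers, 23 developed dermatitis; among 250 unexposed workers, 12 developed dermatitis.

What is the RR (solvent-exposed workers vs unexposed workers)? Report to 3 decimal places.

risk, solvent-exposed workers = 23/200 = 0.11500
risk, unexposed workers = 12/250 = 0.04800
RR = 0.11500 / 0.04800 = 2.396

RR = 2.396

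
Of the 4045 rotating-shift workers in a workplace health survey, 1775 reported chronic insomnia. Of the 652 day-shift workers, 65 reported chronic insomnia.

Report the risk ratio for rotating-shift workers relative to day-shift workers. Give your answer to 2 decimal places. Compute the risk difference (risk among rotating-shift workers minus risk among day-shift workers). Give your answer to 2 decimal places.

risk, rotating-shift workers = 1775/4045 = 0.4388
risk, day-shift workers = 65/652 = 0.0997
RR = 0.4388 / 0.0997 = 4.40
risk difference = 0.4388 − 0.0997 = 0.34

RR = 4.40; RD = 0.34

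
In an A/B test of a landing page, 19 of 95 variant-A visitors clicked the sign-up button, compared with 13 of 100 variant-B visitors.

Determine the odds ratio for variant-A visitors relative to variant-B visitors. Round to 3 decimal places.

OR = (19 × 87) / (76 × 13) = 1653/988 ≈ 1.673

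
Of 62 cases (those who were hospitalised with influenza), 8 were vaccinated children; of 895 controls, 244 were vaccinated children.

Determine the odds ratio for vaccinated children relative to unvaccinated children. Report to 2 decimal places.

OR = (8 × 651) / (244 × 54) = 5208/13176 ≈ 0.40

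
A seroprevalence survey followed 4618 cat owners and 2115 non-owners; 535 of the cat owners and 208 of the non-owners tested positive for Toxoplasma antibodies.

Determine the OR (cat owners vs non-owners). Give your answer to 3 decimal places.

OR = (535 × 1907) / (4083 × 208) = 1020245/849264 ≈ 1.201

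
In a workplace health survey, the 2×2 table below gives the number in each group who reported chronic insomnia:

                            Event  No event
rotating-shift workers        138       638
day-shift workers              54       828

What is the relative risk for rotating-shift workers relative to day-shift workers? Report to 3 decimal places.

RR ≈ 2.905

risk, rotating-shift workers = 138/776 = 0.1778
risk, day-shift workers = 54/882 = 0.0612
RR = 0.1778 / 0.0612 = 2.905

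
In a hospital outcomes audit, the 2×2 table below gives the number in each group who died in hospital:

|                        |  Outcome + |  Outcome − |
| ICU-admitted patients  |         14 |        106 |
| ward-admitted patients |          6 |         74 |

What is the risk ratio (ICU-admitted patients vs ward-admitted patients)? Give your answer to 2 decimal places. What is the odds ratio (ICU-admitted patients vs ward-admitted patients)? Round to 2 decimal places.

RR = 1.56; OR = 1.63

risk, ICU-admitted patients = 14/120 = 0.1167
risk, ward-admitted patients = 6/80 = 0.0750
RR = 0.1167 / 0.0750 = 1.56
OR = (14 × 74) / (106 × 6) = 1036/636 ≈ 1.63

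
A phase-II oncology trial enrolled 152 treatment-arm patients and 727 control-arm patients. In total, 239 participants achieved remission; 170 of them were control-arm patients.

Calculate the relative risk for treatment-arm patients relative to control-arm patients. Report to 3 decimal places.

RR: 1.941

treatment-arm patients with the outcome: 239 − 170 = 69
treatment-arm patients without the outcome: 152 − 69 = 83
control-arm patients without the outcome: 727 − 170 = 557
risk, treatment-arm patients = 69/152 = 0.4539
risk, control-arm patients = 170/727 = 0.2338
RR = 0.4539 / 0.2338 = 1.941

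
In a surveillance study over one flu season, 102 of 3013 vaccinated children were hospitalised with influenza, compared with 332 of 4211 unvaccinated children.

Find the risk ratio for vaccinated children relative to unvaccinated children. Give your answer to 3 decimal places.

risk, vaccinated children = 102/3013 = 0.03385
risk, unvaccinated children = 332/4211 = 0.07884
RR = 0.03385 / 0.07884 = 0.429

RR = 0.429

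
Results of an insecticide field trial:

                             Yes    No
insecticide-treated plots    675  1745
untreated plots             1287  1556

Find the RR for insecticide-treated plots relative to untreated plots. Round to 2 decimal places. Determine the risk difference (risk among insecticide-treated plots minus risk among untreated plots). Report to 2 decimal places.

risk, insecticide-treated plots = 675/2420 = 0.2789
risk, untreated plots = 1287/2843 = 0.4527
RR = 0.2789 / 0.4527 = 0.62
risk difference = 0.2789 − 0.4527 = -0.17

RR = 0.62; RD = -0.17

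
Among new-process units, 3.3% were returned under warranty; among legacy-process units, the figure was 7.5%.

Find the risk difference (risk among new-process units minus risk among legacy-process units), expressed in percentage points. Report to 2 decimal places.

-4.20

risk difference = 0.03300 − 0.07500 = -0.04200 → -4.20 percentage points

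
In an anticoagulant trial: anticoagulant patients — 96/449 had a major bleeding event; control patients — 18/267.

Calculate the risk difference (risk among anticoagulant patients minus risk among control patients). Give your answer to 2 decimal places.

RD = 0.15

risk, anticoagulant patients = 96/449 = 0.2138
risk, control patients = 18/267 = 0.0674
risk difference = 0.2138 − 0.0674 = 0.15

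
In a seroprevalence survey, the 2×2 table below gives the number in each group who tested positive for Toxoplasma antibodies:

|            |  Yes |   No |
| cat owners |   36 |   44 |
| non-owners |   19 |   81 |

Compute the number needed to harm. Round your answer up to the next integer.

risk, cat owners = 36/80 = 0.450000
risk, non-owners = 19/100 = 0.190000
absolute risk difference = 0.260000
1 / 0.260000 = 3.846 → round up → 4

NNH: 4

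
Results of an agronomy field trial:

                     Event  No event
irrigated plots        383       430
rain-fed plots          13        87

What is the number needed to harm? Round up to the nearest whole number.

3

risk, irrigated plots = 383/813 = 0.471095
risk, rain-fed plots = 13/100 = 0.130000
absolute risk difference = 0.341095
1 / 0.341095 = 2.932 → round up → 3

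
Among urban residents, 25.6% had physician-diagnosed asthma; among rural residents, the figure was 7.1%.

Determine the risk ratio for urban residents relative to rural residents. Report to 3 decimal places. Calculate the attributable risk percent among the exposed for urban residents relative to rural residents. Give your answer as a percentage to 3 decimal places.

RR = 0.2560 / 0.0710 = 3.606
AR% = (0.2560 − 0.0710) / 0.2560 = 0.7227 → 72.266%

RR = 3.606; AR% = 72.266%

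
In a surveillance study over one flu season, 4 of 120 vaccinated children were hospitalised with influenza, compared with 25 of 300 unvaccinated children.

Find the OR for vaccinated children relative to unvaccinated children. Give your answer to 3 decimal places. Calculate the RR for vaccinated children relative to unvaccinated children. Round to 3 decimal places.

odds, vaccinated children = 4/116 = 0.03448
odds, unvaccinated children = 25/275 = 0.09091
OR = 0.03448 / 0.09091 = 0.379
risk, vaccinated children = 4/120 = 0.03333
risk, unvaccinated children = 25/300 = 0.08333
RR = 0.03333 / 0.08333 = 0.400

OR = 0.379; RR = 0.400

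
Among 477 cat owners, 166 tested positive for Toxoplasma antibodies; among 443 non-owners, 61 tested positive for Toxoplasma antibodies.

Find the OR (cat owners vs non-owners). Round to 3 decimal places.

OR = (166 × 382) / (311 × 61) = 63412/18971 ≈ 3.343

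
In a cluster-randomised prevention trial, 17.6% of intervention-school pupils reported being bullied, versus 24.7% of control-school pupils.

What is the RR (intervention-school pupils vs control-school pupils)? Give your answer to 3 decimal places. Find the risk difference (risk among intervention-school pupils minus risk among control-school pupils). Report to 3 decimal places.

RR = 0.1760 / 0.2470 = 0.713
risk difference = 0.1760 − 0.2470 = -0.071

RR = 0.713; RD = -0.071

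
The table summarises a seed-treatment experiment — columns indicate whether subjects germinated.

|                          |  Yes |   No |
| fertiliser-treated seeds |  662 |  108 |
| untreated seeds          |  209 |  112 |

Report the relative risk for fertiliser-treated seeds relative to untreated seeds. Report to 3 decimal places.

1.320

risk, fertiliser-treated seeds = 662/770 = 0.8597
risk, untreated seeds = 209/321 = 0.6511
RR = 0.8597 / 0.6511 = 1.320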